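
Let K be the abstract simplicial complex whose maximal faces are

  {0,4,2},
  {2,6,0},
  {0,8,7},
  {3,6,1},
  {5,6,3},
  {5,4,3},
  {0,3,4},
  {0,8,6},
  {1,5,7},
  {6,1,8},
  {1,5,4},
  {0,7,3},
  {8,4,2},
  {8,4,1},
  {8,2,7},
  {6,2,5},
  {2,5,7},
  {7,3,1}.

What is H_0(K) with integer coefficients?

K has 9 vertices, 27 edges, 18 triangles.
rank ∂_0 = 0, rank ∂_1 = 8 ⇒ b_0 = 9 − 0 − 8 = 1; all invariant factors of ∂_1 are 1 so no torsion. So H_0 ≅ Z.

H_0 ≅ Z.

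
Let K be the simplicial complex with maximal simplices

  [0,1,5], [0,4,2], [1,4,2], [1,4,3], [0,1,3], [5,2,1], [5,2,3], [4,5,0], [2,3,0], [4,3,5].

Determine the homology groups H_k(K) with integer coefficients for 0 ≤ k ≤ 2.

H_0 = Z,  H_1 = Z/2,  H_2 = 0.

Fix the vertex order 0 < 1 < 2 < 3 < 4 < 5 and write every simplex with vertices in increasing order. Then dim K = 2 and the simplices of K are:

  0-simplices (6): [0], [1], [2], [3], [4], [5]
  1-simplices (15): [0,1], [0,2], [0,3], [0,4], [0,5], [1,2], [1,3], [1,4], [1,5], [2,3], [2,4], [2,5], [3,4], [3,5], [4,5]
  2-simplices (10): [0,1,3], [0,1,5], [0,2,3], [0,2,4], [0,4,5], [1,2,4], [1,2,5], [1,3,4], [2,3,5], [3,4,5]

so the chain groups are C_0 ≅ Z^6, C_1 ≅ Z^15, C_2 ≅ Z^10.

Boundary ∂_1: C_1 → C_0 maps an edge to its endpoints' difference, ∂[p,q] = q − p. For instance
  ∂[1,3] = [3] − [1].
The resulting 6×15 matrix has rank 5, and its Smith normal form has invariant factors (1,1,1,1,1).

∂_2: C_2 → C_1 sends each 2-simplex [p,q,r] to [q,r] − [p,r] + [p,q]. For instance
  ∂[1,3,4] = [3,4] − [1,4] + [1,3],
  ∂[0,2,4] = [2,4] − [0,4] + [0,2].
The 15×10 boundary matrix has rank 10 and Smith normal form diag(1,1,1,1,1,1,1,1,1,2).

Reading off H_k = ker ∂_k / im ∂_{k+1}:

  H_0: rank C_0 − rank ∂_1 = 6 − 5 = 1, and the invariant factors of ∂_1 are all 1, so H_0 ≅ Z.
  H_1: rank ker ∂_1 − rank ∂_2 = (15 − 5) − 10 = 0, and ∂_2 has invariant factor 2 > 1, so H_1 ≅ Z/2.
  H_2: rank ker ∂_2 − rank ∂_3 = (10 − 10) − 0 = 0, and there is no ∂_3, so H_2 ≅ 0.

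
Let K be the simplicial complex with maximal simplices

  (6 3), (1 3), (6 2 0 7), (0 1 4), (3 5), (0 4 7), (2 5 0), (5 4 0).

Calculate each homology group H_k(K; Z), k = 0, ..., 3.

Order the vertices as 0 < 1 < 2 < 3 < 4 < 5 < 6 < 7. Listing each simplex with vertices in this order, K has dimension 3 with simplices:

  0-simplices (8): [0], [1], [2], [3], [4], [5], [6], [7]
  1-simplices (16): [0,1], [0,2], [0,4], [0,5], [0,6], [0,7], [1,3], [1,4], [2,5], [2,6], [2,7], [3,5], [3,6], [4,5], [4,7], [6,7]
  2-simplices (8): [0,1,4], [0,2,5], [0,2,6], [0,2,7], [0,4,5], [0,4,7], [0,6,7], [2,6,7]
  3-simplices (1): [0,2,6,7]

so the chain groups are C_0 ≅ Z^8, C_1 ≅ Z^16, C_2 ≅ Z^8, C_3 ≅ Z^1.

The boundary map ∂_1: C_1 → C_0 sends each edge [p,q] (with p < q) to q − p.
This gives a 8×16 integer matrix of rank 7; reducing to Smith normal form yields diagonal entries (1,1,1,1,1,1,1).

∂_2: C_2 → C_1 maps a triangle to the signed sum of its edges. For instance
  ∂[0,4,5] = [4,5] − [0,5] + [0,4],
  ∂[0,2,7] = [2,7] − [0,7] + [0,2].
The resulting 16×8 matrix has rank 7, and its Smith normal form has invariant factors (1,1,1,1,1,1,1).

The boundary map ∂_3: C_3 → C_2 sends each 3-simplex σ to the alternating sum Σ_i (−1)^i (σ with its i-th vertex removed). For instance
  ∂[0,2,6,7] = [2,6,7] − [0,6,7] + [0,2,7] − [0,2,6].
As a 8×1 matrix over Z this has rank 1, with invariant factors (1).

Now H_k = ker ∂_k / im ∂_{k+1}, so:

  H_0: rank C_0 − rank ∂_1 = 8 − 7 = 1, and the invariant factors of ∂_1 are all 1, so H_0 = Z.
  H_1: rank ker ∂_1 − rank ∂_2 = (16 − 7) − 7 = 2, and the invariant factors of ∂_2 are all 1, so H_1 = Z^2.
  H_2: rank ker ∂_2 − rank ∂_3 = (8 − 7) − 1 = 0, and the invariant factors of ∂_3 are all 1, so H_2 = 0.
  H_3: rank ker ∂_3 − rank ∂_4 = (1 − 1) − 0 = 0, and there is no ∂_4, so H_3 = 0.

H_0 = Z,  H_1 = Z^2,  H_2 = 0,  H_3 = 0.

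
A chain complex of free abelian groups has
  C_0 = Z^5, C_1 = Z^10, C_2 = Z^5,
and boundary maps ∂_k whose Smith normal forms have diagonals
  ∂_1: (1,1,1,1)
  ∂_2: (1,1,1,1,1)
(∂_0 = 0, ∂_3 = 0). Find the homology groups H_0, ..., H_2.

H_0: b_0 = 5 − 0 − 4 = 1; torsion from ∂_1 factors > 1: none. So H_0 = Z.
H_1: b_1 = 10 − 4 − 5 = 1; torsion from ∂_2 factors > 1: none. So H_1 = Z.
H_2: b_2 = 5 − 5 − 0 = 0; torsion from ∂_3 factors > 1: none. So H_2 = 0.

H_0 = Z,  H_1 = Z,  H_2 = 0.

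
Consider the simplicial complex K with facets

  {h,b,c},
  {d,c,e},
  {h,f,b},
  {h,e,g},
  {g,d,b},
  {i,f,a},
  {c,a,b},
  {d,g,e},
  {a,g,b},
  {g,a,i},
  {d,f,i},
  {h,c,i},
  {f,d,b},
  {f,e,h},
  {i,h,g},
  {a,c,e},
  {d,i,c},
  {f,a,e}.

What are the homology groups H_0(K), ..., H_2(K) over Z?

H_0 = Z,  H_1 = Z^2,  H_2 = Z.

We work with the vertex ordering a < b < c < d < e < f < g < h < i. The simplices of K, each written with vertices in increasing order, are:

  0-simplices (9): a, b, c, d, e, f, g, h, i
  1-simplices (27): ab, ac, ae, af, ag, ai, bc, bd, bf, bg, bh, cd, ce, ch, ci, de, df, dg, di, ef, eg, eh, fh, fi, gh, gi, hi
  2-simplices (18): abc, abg, ace, aef, afi, agi, bch, bdf, bdg, bfh, cde, cdi, chi, deg, dfi, efh, egh, ghi

Hence C_0 ≅ Z^9, C_1 ≅ Z^27, C_2 ≅ Z^18.

Boundary ∂_1: C_1 → C_0 is given by ∂[p,q] = [q] − [p]. For instance
  ∂ci = i − c.
The 9×27 boundary matrix has rank 8 and Smith normal form diag(1,1,1,1,1,1,1,1).

The boundary map ∂_2: C_2 → C_1 maps a triangle to the signed sum of its edges. For instance
  ∂bdg = dg − bg + bd,
  ∂bfh = fh − bh + bf.
The resulting 27×18 matrix has rank 17, and its Smith normal form has invariant factors (1,1,1,1,1,1,1,1,1,1,1,1,1,1,1,1,1).

Reading off H_k = ker ∂_k / im ∂_{k+1}:

  H_0: rank C_0 − rank ∂_1 = 9 − 8 = 1, and the invariant factors of ∂_1 are all 1, so H_0 = Z.
  H_1: rank ker ∂_1 − rank ∂_2 = (27 − 8) − 17 = 2, and the invariant factors of ∂_2 are all 1, so H_1 = Z^2.
  H_2: rank ker ∂_2 − rank ∂_3 = (18 − 17) − 0 = 1, and there is no ∂_3, so H_2 = Z.

As a check, the Euler characteristic is 9 − 27 + 18 = 0, which agrees with 1 − 2 + 1 = 0.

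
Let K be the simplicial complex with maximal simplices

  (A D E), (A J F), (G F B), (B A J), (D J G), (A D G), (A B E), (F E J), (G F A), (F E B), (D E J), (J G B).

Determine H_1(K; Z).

H_1 = Z/2.

Fix the vertex order A < B < D < E < F < G < J and write every simplex with vertices in increasing order. Then dim K = 2 and the simplices of K are:

  0-simplices (7): A, B, D, E, F, G, J
  1-simplices (18): AB, AD, AE, AF, AG, AJ, BE, BF, BG, BJ, DE, DG, DJ, EF, EJ, FG, FJ, GJ
  2-simplices (12): ABE, ABJ, ADE, ADG, AFG, AFJ, BEF, BFG, BGJ, DEJ, DGJ, EFJ

giving chain groups C_0 ≅ Z^7, C_1 ≅ Z^18, C_2 ≅ Z^12.

∂_1: C_1 → C_0 maps an edge to its endpoints' difference, ∂[p,q] = q − p.
This gives a 7×18 integer matrix of rank 6; reducing to Smith normal form yields diagonal entries (1,1,1,1,1,1).

∂_2: C_2 → C_1 acts by ∂[p,q,r] = [q,r] − [p,r] + [p,q]. For instance
  ∂BGJ = GJ − BJ + BG,
  ∂ABE = BE − AE + AB.
This gives a 18×12 integer matrix of rank 12; reducing to Smith normal form yields diagonal entries (1,1,1,1,1,1,1,1,1,1,1,2).

Computing H_k = (kernel of ∂_k) / (image of ∂_{k+1}):

  H_1: rank ker ∂_1 − rank ∂_2 = (18 − 6) − 12 = 0, and ∂_2 has invariant factor 2 > 1, so H_1 = Z/2.

(K is a triangulation of the real projective plane RP^2.)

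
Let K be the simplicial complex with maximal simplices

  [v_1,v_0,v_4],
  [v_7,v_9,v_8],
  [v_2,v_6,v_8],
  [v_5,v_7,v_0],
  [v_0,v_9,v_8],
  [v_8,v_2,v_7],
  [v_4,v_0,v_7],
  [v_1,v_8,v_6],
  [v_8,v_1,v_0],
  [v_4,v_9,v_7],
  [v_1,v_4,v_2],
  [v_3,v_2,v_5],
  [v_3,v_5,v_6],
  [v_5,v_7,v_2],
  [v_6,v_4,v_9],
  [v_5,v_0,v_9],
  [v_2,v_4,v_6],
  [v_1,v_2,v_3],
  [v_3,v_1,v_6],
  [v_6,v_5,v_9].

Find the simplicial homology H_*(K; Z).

Take the total order v_0 < v_1 < v_2 < v_3 < v_4 < v_5 < v_6 < v_7 < v_8 < v_9 on the vertex set. Then K (dimension 2) consists of the simplices:

  0-simplices (10): [v_0], [v_1], [v_2], [v_3], [v_4], [v_5], [v_6], [v_7], [v_8], [v_9]
  1-simplices (30): (30 of them)
  2-simplices (20): (20 of them)

Hence C_0 ≅ Z^10, C_1 ≅ Z^30, C_2 ≅ Z^20.

The boundary map ∂_1: C_1 → C_0 sends each edge [p,q] (with p < q) to q − p.
This gives a 10×30 integer matrix of rank 9; reducing to Smith normal form yields diagonal entries (1,1,1,1,1,1,1,1,1).

Boundary ∂_2: C_2 → C_1 acts by ∂[p,q,r] = [q,r] − [p,r] + [p,q]. For instance
  ∂[v_0,v_1,v_8] = [v_1,v_8] − [v_0,v_8] + [v_0,v_1],
  ∂[v_7,v_8,v_9] = [v_8,v_9] − [v_7,v_9] + [v_7,v_8].
As a 30×20 matrix over Z this has rank 20, with invariant factors (1,1,1,1,1,1,1,1,1,1,1,1,1,1,1,1,1,1,1,2).

Computing H_k = (kernel of ∂_k) / (image of ∂_{k+1}):

  H_0: rank C_0 − rank ∂_1 = 10 − 9 = 1, and the invariant factors of ∂_1 are all 1, so H_0 ≅ Z.
  H_1: rank ker ∂_1 − rank ∂_2 = (30 − 9) − 20 = 1, and ∂_2 has invariant factor 2 > 1, so H_1 ≅ Z ⊕ Z/2Z.
  H_2: rank ker ∂_2 − rank ∂_3 = (20 − 20) − 0 = 0, and there is no ∂_3, so H_2 ≅ 0.

(K is a triangulation of the Klein bottle.)

H_0 ≅ Z,  H_1 ≅ Z ⊕ Z/2Z,  H_2 = 0.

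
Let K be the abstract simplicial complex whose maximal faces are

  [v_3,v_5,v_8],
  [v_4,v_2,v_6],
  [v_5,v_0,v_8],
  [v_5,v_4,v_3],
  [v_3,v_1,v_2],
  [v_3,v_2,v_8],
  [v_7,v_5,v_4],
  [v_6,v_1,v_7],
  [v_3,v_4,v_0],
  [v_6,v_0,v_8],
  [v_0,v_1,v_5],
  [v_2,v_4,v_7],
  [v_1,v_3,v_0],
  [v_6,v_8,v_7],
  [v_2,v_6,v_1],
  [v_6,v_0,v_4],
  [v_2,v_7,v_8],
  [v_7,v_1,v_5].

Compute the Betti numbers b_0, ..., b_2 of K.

Take the total order v_0 < v_1 < v_2 < v_3 < v_4 < v_5 < v_6 < v_7 < v_8 on the vertex set. Then K (dimension 2) consists of the simplices:

  0-simplices (9): [v_0], [v_1], [v_2], [v_3], [v_4], [v_5], [v_6], [v_7], [v_8]
  1-simplices (27): (27 of them)
  2-simplices (18): (18 of them)

giving chain groups C_0 ≅ Z^9, C_1 ≅ Z^27, C_2 ≅ Z^18.

The boundary map ∂_1: C_1 → C_0 sends each edge [p,q] (with p < q) to q − p. For instance
  ∂[v_0,v_4] = [v_4] − [v_0].
The resulting 9×27 matrix has rank 8, and its Smith normal form has invariant factors (1,1,1,1,1,1,1,1).

The boundary map ∂_2: C_2 → C_1 acts by ∂[p,q,r] = [q,r] − [p,r] + [p,q]. For instance
  ∂[v_1,v_2,v_3] = [v_2,v_3] − [v_1,v_3] + [v_1,v_2],
  ∂[v_2,v_4,v_6] = [v_4,v_6] − [v_2,v_6] + [v_2,v_4].
This gives a 27×18 integer matrix of rank 18; reducing to Smith normal form yields diagonal entries (1,1,1,1,1,1,1,1,1,1,1,1,1,1,1,1,1,2).

Now H_k = ker ∂_k / im ∂_{k+1}, so:

  H_0: rank C_0 − rank ∂_1 = 9 − 8 = 1, and the invariant factors of ∂_1 are all 1, so H_0 ≅ Z.
  H_1: rank ker ∂_1 − rank ∂_2 = (27 − 8) − 18 = 1, and ∂_2 has invariant factor 2 > 1, so H_1 ≅ Z ⊕ Z/2.
  H_2: rank ker ∂_2 − rank ∂_3 = (18 − 18) − 0 = 0, and there is no ∂_3, so H_2 ≅ 0.

Hence the Betti numbers are b_0 = 1, b_1 = 1, b_2 = 0.

b_0 = 1, b_1 = 1, b_2 = 0.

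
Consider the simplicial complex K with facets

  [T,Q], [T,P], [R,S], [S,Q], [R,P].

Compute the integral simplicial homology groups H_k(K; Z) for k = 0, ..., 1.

H_0 ≅ Z,  H_1 ≅ Z.

We work with the vertex ordering P < Q < R < S < T. The simplices of K, each written with vertices in increasing order, are:

  0-simplices (5): P, Q, R, S, T
  1-simplices (5): PR, PT, QS, QT, RS

so the chain groups are C_0 ≅ Z^5, C_1 ≅ Z^5.

Boundary ∂_1: C_1 → C_0 is given by ∂[p,q] = [q] − [p]. For instance
  ∂RS = S − R.
The 5×5 boundary matrix has rank 4 and Smith normal form diag(1,1,1,1).

Computing H_k = (kernel of ∂_k) / (image of ∂_{k+1}):

  H_0: rank C_0 − rank ∂_1 = 5 − 4 = 1, and the invariant factors of ∂_1 are all 1, so H_0 = Z.
  H_1: rank ker ∂_1 − rank ∂_2 = (5 − 4) − 0 = 1, and there is no ∂_2, so H_1 = Z.

As a check, the Euler characteristic is 5 − 5 = 0, which agrees with 1 − 1 = 0.
(K is a triangulation of the circle S^1.)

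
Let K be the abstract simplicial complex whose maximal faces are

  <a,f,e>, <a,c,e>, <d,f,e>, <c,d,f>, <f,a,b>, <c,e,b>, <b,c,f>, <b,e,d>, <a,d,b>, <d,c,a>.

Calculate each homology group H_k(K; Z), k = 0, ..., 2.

H_0 = Z,  H_1 = Z/2,  H_2 = 0.

Fix the vertex order a < b < c < d < e < f and write every simplex with vertices in increasing order. Then dim K = 2 and the simplices of K are:

  0-simplices (6): a, b, c, d, e, f
  1-simplices (15): ab, ac, ad, ae, af, bc, bd, be, bf, cd, ce, cf, de, df, ef
  2-simplices (10): abd, abf, acd, ace, aef, bce, bcf, bde, cdf, def

Hence C_0 ≅ Z^6, C_1 ≅ Z^15, C_2 ≅ Z^10.

∂_1: C_1 → C_0 is given by ∂[p,q] = [q] − [p].
The 6×15 boundary matrix has rank 5 and Smith normal form diag(1,1,1,1,1).

∂_2: C_2 → C_1 acts by ∂[p,q,r] = [q,r] − [p,r] + [p,q]. For instance
  ∂abd = bd − ad + ab,
  ∂bde = de − be + bd.
As a 15×10 matrix over Z this has rank 10, with invariant factors (1,1,1,1,1,1,1,1,1,2).

Now H_k = ker ∂_k / im ∂_{k+1}, so:

  H_0: rank C_0 − rank ∂_1 = 6 − 5 = 1, and the invariant factors of ∂_1 are all 1, so H_0 = Z.
  H_1: rank ker ∂_1 − rank ∂_2 = (15 − 5) − 10 = 0, and ∂_2 has invariant factor 2 > 1, so H_1 = Z/2.
  H_2: rank ker ∂_2 − rank ∂_3 = (10 − 10) − 0 = 0, and there is no ∂_3, so H_2 = 0.

(K is a triangulation of the real projective plane RP^2.)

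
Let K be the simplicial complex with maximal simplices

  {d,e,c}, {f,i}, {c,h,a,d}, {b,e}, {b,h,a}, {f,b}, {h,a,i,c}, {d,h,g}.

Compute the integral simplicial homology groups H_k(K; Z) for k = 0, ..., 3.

K has 9 vertices, 18 edges, 10 triangles, 2 3-simplices.
rank ∂_0 = 0, rank ∂_1 = 8 ⇒ b_0 = 9 − 0 − 8 = 1; all invariant factors of ∂_1 are 1 so no torsion. So H_0 = Z.
rank ∂_1 = 8, rank ∂_2 = 8 ⇒ b_1 = 18 − 8 − 8 = 2; all invariant factors of ∂_2 are 1 so no torsion. So H_1 = Z^2.
rank ∂_2 = 8, rank ∂_3 = 2 ⇒ b_2 = 10 − 8 − 2 = 0; all invariant factors of ∂_3 are 1 so no torsion. So H_2 = 0.
rank ∂_3 = 2, rank ∂_4 = 0 ⇒ b_3 = 2 − 2 − 0 = 0. So H_3 = 0.

H_0 ≅ Z,  H_1 ≅ Z^2,  H_2 = 0,  H_3 = 0.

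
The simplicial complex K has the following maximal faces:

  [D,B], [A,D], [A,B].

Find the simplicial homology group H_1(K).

We work with the vertex ordering A < B < D. The simplices of K, each written with vertices in increasing order, are:

  0-simplices (3): A, B, D
  1-simplices (3): AB, AD, BD

so the chain groups are C_0 ≅ Z^3, C_1 ≅ Z^3.

Boundary ∂_1: C_1 → C_0 sends each edge [p,q] (with p < q) to q − p. For instance
  ∂BD = D − B.
As a 3×3 matrix over Z this has rank 2, with invariant factors (1,1).

Reading off H_k = ker ∂_k / im ∂_{k+1}:

  H_1: rank ker ∂_1 − rank ∂_2 = (3 − 2) − 0 = 1, and there is no ∂_2, so H_1 ≅ Z.

(K is a triangulation of the circle S^1.)

H_1 = Z.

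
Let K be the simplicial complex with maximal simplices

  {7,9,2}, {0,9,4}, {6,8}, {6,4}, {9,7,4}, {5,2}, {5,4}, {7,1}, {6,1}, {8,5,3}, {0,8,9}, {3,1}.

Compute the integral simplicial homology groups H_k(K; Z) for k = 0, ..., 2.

Fix the vertex order 0 < 1 < 2 < 3 < 4 < 5 < 6 < 7 < 8 < 9 and write every simplex with vertices in increasing order. Then dim K = 2 and the simplices of K are:

  0-simplices (10): [0], [1], [2], [3], [4], [5], [6], [7], [8], [9]
  1-simplices (19): [0,4], [0,8], [0,9], [1,3], [1,6], [1,7], [2,5], [2,7], [2,9], [3,5], [3,8], [4,5], [4,6], [4,7], [4,9], [5,8], [6,8], [7,9], [8,9]
  2-simplices (5): [0,4,9], [0,8,9], [2,7,9], [3,5,8], [4,7,9]

giving chain groups C_0 ≅ Z^10, C_1 ≅ Z^19, C_2 ≅ Z^5.

The boundary map ∂_1: C_1 → C_0 sends each edge [p,q] (with p < q) to q − p.
The resulting 10×19 matrix has rank 9, and its Smith normal form has invariant factors (1,1,1,1,1,1,1,1,1).

Boundary ∂_2: C_2 → C_1 acts by ∂[p,q,r] = [q,r] − [p,r] + [p,q]. For instance
  ∂[0,4,9] = [4,9] − [0,9] + [0,4],
  ∂[3,5,8] = [5,8] − [3,8] + [3,5].
As a 19×5 matrix over Z this has rank 5, with invariant factors (1,1,1,1,1).

From H_k ≅ ker(∂_k) / im(∂_{k+1}) we obtain:

  H_0: rank C_0 − rank ∂_1 = 10 − 9 = 1, and the invariant factors of ∂_1 are all 1, so H_0 ≅ Z.
  H_1: rank ker ∂_1 − rank ∂_2 = (19 − 9) − 5 = 5, and the invariant factors of ∂_2 are all 1, so H_1 ≅ Z^5.
  H_2: rank ker ∂_2 − rank ∂_3 = (5 − 5) − 0 = 0, and there is no ∂_3, so H_2 ≅ 0.

As a check, the Euler characteristic is 10 − 19 + 5 = -4, which agrees with 1 − 5 + 0 = -4.

H_0 ≅ Z,  H_1 ≅ Z^5,  H_2 = 0.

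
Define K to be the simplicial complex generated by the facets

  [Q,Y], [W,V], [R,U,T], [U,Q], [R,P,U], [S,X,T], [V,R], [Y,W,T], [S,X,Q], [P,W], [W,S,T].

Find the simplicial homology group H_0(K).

H_0 ≅ Z.

K has 10 vertices, 19 edges, 6 triangles.
rank ∂_0 = 0, rank ∂_1 = 9 ⇒ b_0 = 10 − 0 − 9 = 1; all invariant factors of ∂_1 are 1 so no torsion. So H_0 = Z.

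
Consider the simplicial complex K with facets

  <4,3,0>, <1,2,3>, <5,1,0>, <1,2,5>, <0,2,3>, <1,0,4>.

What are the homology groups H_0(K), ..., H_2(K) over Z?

H_0 = Z,  H_1 = Z,  H_2 = 0.

We work with the vertex ordering 0 < 1 < 2 < 3 < 4 < 5. The simplices of K, each written with vertices in increasing order, are:

  0-simplices (6): [0], [1], [2], [3], [4], [5]
  1-simplices (12): [0,1], [0,2], [0,3], [0,4], [0,5], [1,2], [1,3], [1,4], [1,5], [2,3], [2,5], [3,4]
  2-simplices (6): [0,1,4], [0,1,5], [0,2,3], [0,3,4], [1,2,3], [1,2,5]

so the chain groups are C_0 ≅ Z^6, C_1 ≅ Z^12, C_2 ≅ Z^6.

The boundary map ∂_1: C_1 → C_0 is given by ∂[p,q] = [q] − [p]. For instance
  ∂[1,5] = [5] − [1].
As a 6×12 matrix over Z this has rank 5, with invariant factors (1,1,1,1,1).

∂_2: C_2 → C_1 maps a triangle to the signed sum of its edges. For instance
  ∂[0,2,3] = [2,3] − [0,3] + [0,2],
  ∂[0,3,4] = [3,4] − [0,4] + [0,3].
As a 12×6 matrix over Z this has rank 6, with invariant factors (1,1,1,1,1,1).

From H_k ≅ ker(∂_k) / im(∂_{k+1}) we obtain:

  H_0: rank C_0 − rank ∂_1 = 6 − 5 = 1, and the invariant factors of ∂_1 are all 1, so H_0 = Z.
  H_1: rank ker ∂_1 − rank ∂_2 = (12 − 5) − 6 = 1, and the invariant factors of ∂_2 are all 1, so H_1 = Z.
  H_2: rank ker ∂_2 − rank ∂_3 = (6 − 6) − 0 = 0, and there is no ∂_3, so H_2 = 0.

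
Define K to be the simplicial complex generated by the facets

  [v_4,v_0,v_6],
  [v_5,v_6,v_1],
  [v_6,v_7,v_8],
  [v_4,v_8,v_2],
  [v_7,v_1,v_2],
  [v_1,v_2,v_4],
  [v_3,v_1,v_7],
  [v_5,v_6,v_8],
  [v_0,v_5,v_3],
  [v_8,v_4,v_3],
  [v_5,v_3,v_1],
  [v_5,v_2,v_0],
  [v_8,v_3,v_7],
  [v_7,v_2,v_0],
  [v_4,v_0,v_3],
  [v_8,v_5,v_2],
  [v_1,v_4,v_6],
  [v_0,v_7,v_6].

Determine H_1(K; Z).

Fix the vertex order v_0 < v_1 < v_2 < v_3 < v_4 < v_5 < v_6 < v_7 < v_8 and write every simplex with vertices in increasing order. Then dim K = 2 and the simplices of K are:

  0-simplices (9): [v_0], [v_1], [v_2], [v_3], [v_4], [v_5], [v_6], [v_7], [v_8]
  1-simplices (27): (27 of them)
  2-simplices (18): (18 of them)

giving chain groups C_0 ≅ Z^9, C_1 ≅ Z^27, C_2 ≅ Z^18.

∂_1: C_1 → C_0 is given by ∂[p,q] = [q] − [p].
The 9×27 boundary matrix has rank 8 and Smith normal form diag(1,1,1,1,1,1,1,1).

Boundary ∂_2: C_2 → C_1 sends each 2-simplex [p,q,r] to [q,r] − [p,r] + [p,q]. For instance
  ∂[v_2,v_5,v_8] = [v_5,v_8] − [v_2,v_8] + [v_2,v_5],
  ∂[v_1,v_3,v_7] = [v_3,v_7] − [v_1,v_7] + [v_1,v_3].
The 27×18 boundary matrix has rank 17 and Smith normal form diag(1,1,1,1,1,1,1,1,1,1,1,1,1,1,1,1,1).

Computing H_k = (kernel of ∂_k) / (image of ∂_{k+1}):

  H_1: rank ker ∂_1 − rank ∂_2 = (27 − 8) − 17 = 2, and the invariant factors of ∂_2 are all 1, so H_1 ≅ Z^2.

H_1 ≅ Z^2.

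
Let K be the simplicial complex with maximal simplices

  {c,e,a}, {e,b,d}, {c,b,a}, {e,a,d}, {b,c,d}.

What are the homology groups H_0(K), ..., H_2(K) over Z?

Order the vertices as a < b < c < d < e. Listing each simplex with vertices in this order, K has dimension 2 with simplices:

  0-simplices (5): a, b, c, d, e
  1-simplices (10): ab, ac, ad, ae, bc, bd, be, cd, ce, de
  2-simplices (5): abc, ace, ade, bcd, bde

giving chain groups C_0 ≅ Z^5, C_1 ≅ Z^10, C_2 ≅ Z^5.

∂_1: C_1 → C_0 maps an edge to its endpoints' difference, ∂[p,q] = q − p. For instance
  ∂ce = e − c.
This gives a 5×10 integer matrix of rank 4; reducing to Smith normal form yields diagonal entries (1,1,1,1).

The boundary map ∂_2: C_2 → C_1 acts by ∂[p,q,r] = [q,r] − [p,r] + [p,q]. For instance
  ∂ace = ce − ae + ac,
  ∂bde = de − be + bd.
The resulting 10×5 matrix has rank 5, and its Smith normal form has invariant factors (1,1,1,1,1).

Reading off H_k = ker ∂_k / im ∂_{k+1}:

  H_0: rank C_0 − rank ∂_1 = 5 − 4 = 1, and the invariant factors of ∂_1 are all 1, so H_0 = Z.
  H_1: rank ker ∂_1 − rank ∂_2 = (10 − 4) − 5 = 1, and the invariant factors of ∂_2 are all 1, so H_1 = Z.
  H_2: rank ker ∂_2 − rank ∂_3 = (5 − 5) − 0 = 0, and there is no ∂_3, so H_2 = 0.

As a check, the Euler characteristic is 5 − 10 + 5 = 0, which agrees with 1 − 1 + 0 = 0.
(K is a triangulation of the Möbius band.)

H_0 ≅ Z,  H_1 ≅ Z,  H_2 = 0.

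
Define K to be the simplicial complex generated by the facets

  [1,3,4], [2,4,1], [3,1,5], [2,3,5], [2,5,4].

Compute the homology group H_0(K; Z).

H_0 ≅ Z.

Order the vertices as 1 < 2 < 3 < 4 < 5. Listing each simplex with vertices in this order, K has dimension 2 with simplices:

  0-simplices (5): [1], [2], [3], [4], [5]
  1-simplices (10): [1,2], [1,3], [1,4], [1,5], [2,3], [2,4], [2,5], [3,4], [3,5], [4,5]
  2-simplices (5): [1,2,4], [1,3,4], [1,3,5], [2,3,5], [2,4,5]

giving chain groups C_0 ≅ Z^5, C_1 ≅ Z^10, C_2 ≅ Z^5.

The boundary map ∂_1: C_1 → C_0 is given by ∂[p,q] = [q] − [p].
The resulting 5×10 matrix has rank 4, and its Smith normal form has invariant factors (1,1,1,1).

∂_2: C_2 → C_1 acts by ∂[p,q,r] = [q,r] − [p,r] + [p,q]. For instance
  ∂[2,4,5] = [4,5] − [2,5] + [2,4],
  ∂[1,2,4] = [2,4] − [1,4] + [1,2].
The resulting 10×5 matrix has rank 5, and its Smith normal form has invariant factors (1,1,1,1,1).

Reading off H_k = ker ∂_k / im ∂_{k+1}:

  H_0: rank C_0 − rank ∂_1 = 5 − 4 = 1, and the invariant factors of ∂_1 are all 1, so H_0 ≅ Z.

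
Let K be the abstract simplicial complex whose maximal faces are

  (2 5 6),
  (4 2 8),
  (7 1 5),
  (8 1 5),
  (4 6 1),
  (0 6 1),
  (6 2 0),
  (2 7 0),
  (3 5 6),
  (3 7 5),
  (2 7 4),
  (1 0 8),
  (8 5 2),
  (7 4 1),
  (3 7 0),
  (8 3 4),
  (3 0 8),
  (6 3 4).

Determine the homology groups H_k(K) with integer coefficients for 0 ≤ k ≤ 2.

H_0 ≅ Z,  H_1 ≅ Z^2,  H_2 ≅ Z.

Take the total order 0 < 1 < 2 < 3 < 4 < 5 < 6 < 7 < 8 on the vertex set. Then K (dimension 2) consists of the simplices:

  0-simplices (9): [0], [1], [2], [3], [4], [5], [6], [7], [8]
  1-simplices (27): (27 of them)
  2-simplices (18): [0,1,6], [0,1,8], [0,2,6], [0,2,7], [0,3,7], [0,3,8], [1,4,6], [1,4,7], [1,5,7], [1,5,8], [2,4,7], [2,4,8], [2,5,6], [2,5,8], [3,4,6], [3,4,8], [3,5,6], [3,5,7]

so the chain groups are C_0 ≅ Z^9, C_1 ≅ Z^27, C_2 ≅ Z^18.

Boundary ∂_1: C_1 → C_0 is given by ∂[p,q] = [q] − [p].
The resulting 9×27 matrix has rank 8, and its Smith normal form has invariant factors (1,1,1,1,1,1,1,1).

The boundary map ∂_2: C_2 → C_1 maps a triangle to the signed sum of its edges. For instance
  ∂[0,2,6] = [2,6] − [0,6] + [0,2],
  ∂[3,4,8] = [4,8] − [3,8] + [3,4].
As a 27×18 matrix over Z this has rank 17, with invariant factors (1,1,1,1,1,1,1,1,1,1,1,1,1,1,1,1,1).

Computing H_k = (kernel of ∂_k) / (image of ∂_{k+1}):

  H_0: rank C_0 − rank ∂_1 = 9 − 8 = 1, and the invariant factors of ∂_1 are all 1, so H_0 ≅ Z.
  H_1: rank ker ∂_1 − rank ∂_2 = (27 − 8) − 17 = 2, and the invariant factors of ∂_2 are all 1, so H_1 ≅ Z^2.
  H_2: rank ker ∂_2 − rank ∂_3 = (18 − 17) − 0 = 1, and there is no ∂_3, so H_2 ≅ Z.

As a check, the Euler characteristic is 9 − 27 + 18 = 0, which agrees with 1 − 2 + 1 = 0.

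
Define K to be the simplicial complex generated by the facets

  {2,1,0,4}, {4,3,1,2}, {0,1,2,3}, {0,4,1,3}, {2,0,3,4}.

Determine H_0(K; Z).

H_0 ≅ Z.

Order the vertices as 0 < 1 < 2 < 3 < 4. Listing each simplex with vertices in this order, K has dimension 3 with simplices:

  0-simplices (5): [0], [1], [2], [3], [4]
  1-simplices (10): [0,1], [0,2], [0,3], [0,4], [1,2], [1,3], [1,4], [2,3], [2,4], [3,4]
  2-simplices (10): [0,1,2], [0,1,3], [0,1,4], [0,2,3], [0,2,4], [0,3,4], [1,2,3], [1,2,4], [1,3,4], [2,3,4]
  3-simplices (5): [0,1,2,3], [0,1,2,4], [0,1,3,4], [0,2,3,4], [1,2,3,4]

so the chain groups are C_0 ≅ Z^5, C_1 ≅ Z^10, C_2 ≅ Z^10, C_3 ≅ Z^5.

∂_1: C_1 → C_0 maps an edge to its endpoints' difference, ∂[p,q] = q − p. For instance
  ∂[0,3] = [3] − [0].
The resulting 5×10 matrix has rank 4, and its Smith normal form has invariant factors (1,1,1,1).

Boundary ∂_2: C_2 → C_1 acts by ∂[p,q,r] = [q,r] − [p,r] + [p,q]. For instance
  ∂[0,1,2] = [1,2] − [0,2] + [0,1],
  ∂[1,3,4] = [3,4] − [1,4] + [1,3].
As a 10×10 matrix over Z this has rank 6, with invariant factors (1,1,1,1,1,1).

∂_3: C_3 → C_2 sends each 3-simplex σ to the alternating sum Σ_i (−1)^i (σ with its i-th vertex removed). For instance
  ∂[1,2,3,4] = [2,3,4] − [1,3,4] + [1,2,4] − [1,2,3],
  ∂[0,2,3,4] = [2,3,4] − [0,3,4] + [0,2,4] − [0,2,3].
As a 10×5 matrix over Z this has rank 4, with invariant factors (1,1,1,1).

Reading off H_k = ker ∂_k / im ∂_{k+1}:

  H_0: rank C_0 − rank ∂_1 = 5 − 4 = 1, and the invariant factors of ∂_1 are all 1, so H_0 = Z.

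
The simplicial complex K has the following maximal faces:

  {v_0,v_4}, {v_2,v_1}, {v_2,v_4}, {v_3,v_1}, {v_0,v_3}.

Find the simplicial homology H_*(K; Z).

Fix the vertex order v_0 < v_1 < v_2 < v_3 < v_4 and write every simplex with vertices in increasing order. Then dim K = 1 and the simplices of K are:

  0-simplices (5): [v_0], [v_1], [v_2], [v_3], [v_4]
  1-simplices (5): [v_0,v_3], [v_0,v_4], [v_1,v_2], [v_1,v_3], [v_2,v_4]

Hence C_0 ≅ Z^5, C_1 ≅ Z^5.

Boundary ∂_1: C_1 → C_0 sends each edge [p,q] (with p < q) to q − p. For instance
  ∂[v_1,v_2] = [v_2] − [v_1].
The 5×5 boundary matrix has rank 4 and Smith normal form diag(1,1,1,1).

From H_k ≅ ker(∂_k) / im(∂_{k+1}) we obtain:

  H_0: rank C_0 − rank ∂_1 = 5 − 4 = 1, and the invariant factors of ∂_1 are all 1, so H_0 ≅ Z.
  H_1: rank ker ∂_1 − rank ∂_2 = (5 − 4) − 0 = 1, and there is no ∂_2, so H_1 ≅ Z.

(K is a triangulation of the circle S^1.)

H_0 = Z,  H_1 = Z.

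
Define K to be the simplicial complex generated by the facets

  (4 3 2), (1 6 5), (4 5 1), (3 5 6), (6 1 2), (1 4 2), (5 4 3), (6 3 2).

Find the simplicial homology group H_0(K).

Take the total order 1 < 2 < 3 < 4 < 5 < 6 on the vertex set. Then K (dimension 2) consists of the simplices:

  0-simplices (6): [1], [2], [3], [4], [5], [6]
  1-simplices (12): [1,2], [1,4], [1,5], [1,6], [2,3], [2,4], [2,6], [3,4], [3,5], [3,6], [4,5], [5,6]
  2-simplices (8): [1,2,4], [1,2,6], [1,4,5], [1,5,6], [2,3,4], [2,3,6], [3,4,5], [3,5,6]

giving chain groups C_0 ≅ Z^6, C_1 ≅ Z^12, C_2 ≅ Z^8.

The boundary map ∂_1: C_1 → C_0 sends each edge [p,q] (with p < q) to q − p. For instance
  ∂[1,2] = [2] − [1].
The resulting 6×12 matrix has rank 5, and its Smith normal form has invariant factors (1,1,1,1,1).

∂_2: C_2 → C_1 maps a triangle to the signed sum of its edges. For instance
  ∂[3,5,6] = [5,6] − [3,6] + [3,5],
  ∂[1,2,4] = [2,4] − [1,4] + [1,2].
As a 12×8 matrix over Z this has rank 7, with invariant factors (1,1,1,1,1,1,1).

Reading off H_k = ker ∂_k / im ∂_{k+1}:

  H_0: rank C_0 − rank ∂_1 = 6 − 5 = 1, and the invariant factors of ∂_1 are all 1, so H_0 ≅ Z.

H_0 = Z.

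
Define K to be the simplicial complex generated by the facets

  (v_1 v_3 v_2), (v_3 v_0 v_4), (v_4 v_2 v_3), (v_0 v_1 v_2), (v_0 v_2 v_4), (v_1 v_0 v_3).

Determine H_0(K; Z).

We work with the vertex ordering v_0 < v_1 < v_2 < v_3 < v_4. The simplices of K, each written with vertices in increasing order, are:

  0-simplices (5): [v_0], [v_1], [v_2], [v_3], [v_4]
  1-simplices (9): [v_0,v_1], [v_0,v_2], [v_0,v_3], [v_0,v_4], [v_1,v_2], [v_1,v_3], [v_2,v_3], [v_2,v_4], [v_3,v_4]
  2-simplices (6): [v_0,v_1,v_2], [v_0,v_1,v_3], [v_0,v_2,v_4], [v_0,v_3,v_4], [v_1,v_2,v_3], [v_2,v_3,v_4]

giving chain groups C_0 ≅ Z^5, C_1 ≅ Z^9, C_2 ≅ Z^6.

∂_1: C_1 → C_0 maps an edge to its endpoints' difference, ∂[p,q] = q − p. For instance
  ∂[v_1,v_3] = [v_3] − [v_1].
As a 5×9 matrix over Z this has rank 4, with invariant factors (1,1,1,1).

Boundary ∂_2: C_2 → C_1 maps a triangle to the signed sum of its edges. For instance
  ∂[v_1,v_2,v_3] = [v_2,v_3] − [v_1,v_3] + [v_1,v_2],
  ∂[v_0,v_1,v_3] = [v_1,v_3] − [v_0,v_3] + [v_0,v_1].
This gives a 9×6 integer matrix of rank 5; reducing to Smith normal form yields diagonal entries (1,1,1,1,1).

Reading off H_k = ker ∂_k / im ∂_{k+1}:

  H_0: rank C_0 − rank ∂_1 = 5 − 4 = 1, and the invariant factors of ∂_1 are all 1, so H_0 ≅ Z.

H_0 ≅ Z.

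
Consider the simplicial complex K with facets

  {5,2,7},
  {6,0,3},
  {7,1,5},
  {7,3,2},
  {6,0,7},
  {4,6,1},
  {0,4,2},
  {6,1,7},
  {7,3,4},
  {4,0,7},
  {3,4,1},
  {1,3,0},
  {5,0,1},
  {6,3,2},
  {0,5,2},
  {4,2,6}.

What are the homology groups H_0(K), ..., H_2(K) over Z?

H_0 = Z,  H_1 = Z^2,  H_2 = Z.

We work with the vertex ordering 0 < 1 < 2 < 3 < 4 < 5 < 6 < 7. The simplices of K, each written with vertices in increasing order, are:

  0-simplices (8): [0], [1], [2], [3], [4], [5], [6], [7]
  1-simplices (24): (24 of them)
  2-simplices (16): [0,1,3], [0,1,5], [0,2,4], [0,2,5], [0,3,6], [0,4,7], [0,6,7], [1,3,4], [1,4,6], [1,5,7], [1,6,7], [2,3,6], [2,3,7], [2,4,6], [2,5,7], [3,4,7]

Hence C_0 ≅ Z^8, C_1 ≅ Z^24, C_2 ≅ Z^16.

Boundary ∂_1: C_1 → C_0 is given by ∂[p,q] = [q] − [p].
The 8×24 boundary matrix has rank 7 and Smith normal form diag(1,1,1,1,1,1,1).

The boundary map ∂_2: C_2 → C_1 acts by ∂[p,q,r] = [q,r] − [p,r] + [p,q]. For instance
  ∂[2,3,6] = [3,6] − [2,6] + [2,3],
  ∂[1,4,6] = [4,6] − [1,6] + [1,4].
The resulting 24×16 matrix has rank 15, and its Smith normal form has invariant factors (1,1,1,1,1,1,1,1,1,1,1,1,1,1,1).

From H_k ≅ ker(∂_k) / im(∂_{k+1}) we obtain:

  H_0: rank C_0 − rank ∂_1 = 8 − 7 = 1, and the invariant factors of ∂_1 are all 1, so H_0 ≅ Z.
  H_1: rank ker ∂_1 − rank ∂_2 = (24 − 7) − 15 = 2, and the invariant factors of ∂_2 are all 1, so H_1 ≅ Z^2.
  H_2: rank ker ∂_2 − rank ∂_3 = (16 − 15) − 0 = 1, and there is no ∂_3, so H_2 ≅ Z.

(K is a triangulation of the torus T^2.)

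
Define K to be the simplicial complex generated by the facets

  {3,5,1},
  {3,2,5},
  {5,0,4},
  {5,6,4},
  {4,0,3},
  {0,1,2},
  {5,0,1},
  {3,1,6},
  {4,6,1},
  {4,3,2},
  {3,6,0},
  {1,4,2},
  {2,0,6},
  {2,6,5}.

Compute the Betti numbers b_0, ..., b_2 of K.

b_0 = 1, b_1 = 2, b_2 = 1.

K has 7 vertices, 21 edges, 14 triangles.
rank ∂_0 = 0, rank ∂_1 = 6 ⇒ b_0 = 7 − 0 − 6 = 1; all invariant factors of ∂_1 are 1 so no torsion. So H_0 ≅ Z.
rank ∂_1 = 6, rank ∂_2 = 13 ⇒ b_1 = 21 − 6 − 13 = 2; all invariant factors of ∂_2 are 1 so no torsion. So H_1 ≅ Z^2.
rank ∂_2 = 13, rank ∂_3 = 0 ⇒ b_2 = 14 − 13 − 0 = 1. So H_2 ≅ Z.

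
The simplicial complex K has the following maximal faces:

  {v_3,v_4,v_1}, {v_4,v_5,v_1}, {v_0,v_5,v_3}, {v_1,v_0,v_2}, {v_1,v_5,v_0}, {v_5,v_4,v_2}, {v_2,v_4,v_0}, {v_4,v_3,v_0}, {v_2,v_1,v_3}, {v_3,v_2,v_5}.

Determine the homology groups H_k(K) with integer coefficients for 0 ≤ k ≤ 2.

Fix the vertex order v_0 < v_1 < v_2 < v_3 < v_4 < v_5 and write every simplex with vertices in increasing order. Then dim K = 2 and the simplices of K are:

  0-simplices (6): [v_0], [v_1], [v_2], [v_3], [v_4], [v_5]
  1-simplices (15): (15 of them)
  2-simplices (10): [v_0,v_1,v_2], [v_0,v_1,v_5], [v_0,v_2,v_4], [v_0,v_3,v_4], [v_0,v_3,v_5], [v_1,v_2,v_3], [v_1,v_3,v_4], [v_1,v_4,v_5], [v_2,v_3,v_5], [v_2,v_4,v_5]

Hence C_0 ≅ Z^6, C_1 ≅ Z^15, C_2 ≅ Z^10.

The boundary map ∂_1: C_1 → C_0 is given by ∂[p,q] = [q] − [p].
The resulting 6×15 matrix has rank 5, and its Smith normal form has invariant factors (1,1,1,1,1).

∂_2: C_2 → C_1 maps a triangle to the signed sum of its edges. For instance
  ∂[v_0,v_1,v_2] = [v_1,v_2] − [v_0,v_2] + [v_0,v_1],
  ∂[v_2,v_4,v_5] = [v_4,v_5] − [v_2,v_5] + [v_2,v_4].
As a 15×10 matrix over Z this has rank 10, with invariant factors (1,1,1,1,1,1,1,1,1,2).

From H_k ≅ ker(∂_k) / im(∂_{k+1}) we obtain:

  H_0: rank C_0 − rank ∂_1 = 6 − 5 = 1, and the invariant factors of ∂_1 are all 1, so H_0 ≅ Z.
  H_1: rank ker ∂_1 − rank ∂_2 = (15 − 5) − 10 = 0, and ∂_2 has invariant factor 2 > 1, so H_1 ≅ Z/2.
  H_2: rank ker ∂_2 − rank ∂_3 = (10 − 10) − 0 = 0, and there is no ∂_3, so H_2 ≅ 0.

H_0 ≅ Z,  H_1 ≅ Z/2,  H_2 = 0.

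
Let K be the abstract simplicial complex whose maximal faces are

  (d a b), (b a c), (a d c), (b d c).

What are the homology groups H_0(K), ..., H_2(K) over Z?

Order the vertices as a < b < c < d. Listing each simplex with vertices in this order, K has dimension 2 with simplices:

  0-simplices (4): a, b, c, d
  1-simplices (6): ab, ac, ad, bc, bd, cd
  2-simplices (4): abc, abd, acd, bcd

Hence C_0 ≅ Z^4, C_1 ≅ Z^6, C_2 ≅ Z^4.

The boundary map ∂_1: C_1 → C_0 maps an edge to its endpoints' difference, ∂[p,q] = q − p.
This gives a 4×6 integer matrix of rank 3; reducing to Smith normal form yields diagonal entries (1,1,1).

Boundary ∂_2: C_2 → C_1 sends each 2-simplex [p,q,r] to [q,r] − [p,r] + [p,q]. For instance
  ∂acd = cd − ad + ac,
  ∂bcd = cd − bd + bc.
As a 6×4 matrix over Z this has rank 3, with invariant factors (1,1,1).

From H_k ≅ ker(∂_k) / im(∂_{k+1}) we obtain:

  H_0: rank C_0 − rank ∂_1 = 4 − 3 = 1, and the invariant factors of ∂_1 are all 1, so H_0 = Z.
  H_1: rank ker ∂_1 − rank ∂_2 = (6 − 3) − 3 = 0, and the invariant factors of ∂_2 are all 1, so H_1 = 0.
  H_2: rank ker ∂_2 − rank ∂_3 = (4 − 3) − 0 = 1, and there is no ∂_3, so H_2 = Z.

H_0 ≅ Z,  H_1 = 0,  H_2 ≅ Z.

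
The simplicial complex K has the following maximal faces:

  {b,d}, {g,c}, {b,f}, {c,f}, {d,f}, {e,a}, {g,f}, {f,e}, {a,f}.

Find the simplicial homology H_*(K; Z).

Fix the vertex order a < b < c < d < e < f < g and write every simplex with vertices in increasing order. Then dim K = 1 and the simplices of K are:

  0-simplices (7): a, b, c, d, e, f, g
  1-simplices (9): ae, af, bd, bf, cf, cg, df, ef, fg

so the chain groups are C_0 ≅ Z^7, C_1 ≅ Z^9.

The boundary map ∂_1: C_1 → C_0 is given by ∂[p,q] = [q] − [p].
The 7×9 boundary matrix has rank 6 and Smith normal form diag(1,1,1,1,1,1).

Reading off H_k = ker ∂_k / im ∂_{k+1}:

  H_0: rank C_0 − rank ∂_1 = 7 − 6 = 1, and the invariant factors of ∂_1 are all 1, so H_0 = Z.
  H_1: rank ker ∂_1 − rank ∂_2 = (9 − 6) − 0 = 3, and there is no ∂_2, so H_1 = Z^3.

As a check, the Euler characteristic is 7 − 9 = -2, which agrees with 1 − 3 = -2.

H_0 = Z,  H_1 = Z^3.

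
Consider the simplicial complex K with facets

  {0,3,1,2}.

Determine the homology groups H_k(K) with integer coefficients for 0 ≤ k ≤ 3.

H_0 ≅ Z,  H_1 = 0,  H_2 = 0,  H_3 = 0.

Fix the vertex order 0 < 1 < 2 < 3 and write every simplex with vertices in increasing order. Then dim K = 3 and the simplices of K are:

  0-simplices (4): [0], [1], [2], [3]
  1-simplices (6): [0,1], [0,2], [0,3], [1,2], [1,3], [2,3]
  2-simplices (4): [0,1,2], [0,1,3], [0,2,3], [1,2,3]
  3-simplices (1): [0,1,2,3]

Hence C_0 ≅ Z^4, C_1 ≅ Z^6, C_2 ≅ Z^4, C_3 ≅ Z^1.

∂_1: C_1 → C_0 is given by ∂[p,q] = [q] − [p]. For instance
  ∂[1,2] = [2] − [1].
The 4×6 boundary matrix has rank 3 and Smith normal form diag(1,1,1).

∂_2: C_2 → C_1 acts by ∂[p,q,r] = [q,r] − [p,r] + [p,q]. For instance
  ∂[0,2,3] = [2,3] − [0,3] + [0,2],
  ∂[0,1,2] = [1,2] − [0,2] + [0,1].
The 6×4 boundary matrix has rank 3 and Smith normal form diag(1,1,1).

∂_3: C_3 → C_2 sends each 3-simplex σ to the alternating sum Σ_i (−1)^i (σ with its i-th vertex removed). For instance
  ∂[0,1,2,3] = [1,2,3] − [0,2,3] + [0,1,3] − [0,1,2].
As a 4×1 matrix over Z this has rank 1, with invariant factors (1).

Now H_k = ker ∂_k / im ∂_{k+1}, so:

  H_0: rank C_0 − rank ∂_1 = 4 − 3 = 1, and the invariant factors of ∂_1 are all 1, so H_0 ≅ Z.
  H_1: rank ker ∂_1 − rank ∂_2 = (6 − 3) − 3 = 0, and the invariant factors of ∂_2 are all 1, so H_1 ≅ 0.
  H_2: rank ker ∂_2 − rank ∂_3 = (4 − 3) − 1 = 0, and the invariant factors of ∂_3 are all 1, so H_2 ≅ 0.
  H_3: rank ker ∂_3 − rank ∂_4 = (1 − 1) − 0 = 0, and there is no ∂_4, so H_3 ≅ 0.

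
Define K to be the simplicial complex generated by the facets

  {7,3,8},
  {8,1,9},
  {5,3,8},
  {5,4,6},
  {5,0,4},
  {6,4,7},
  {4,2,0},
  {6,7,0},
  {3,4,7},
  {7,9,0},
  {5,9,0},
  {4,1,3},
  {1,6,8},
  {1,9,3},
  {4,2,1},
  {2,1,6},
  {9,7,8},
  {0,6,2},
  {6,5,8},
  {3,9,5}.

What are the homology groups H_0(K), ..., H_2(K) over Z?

K has 10 vertices, 30 edges, 20 triangles.
rank ∂_0 = 0, rank ∂_1 = 9 ⇒ b_0 = 10 − 0 − 9 = 1; all invariant factors of ∂_1 are 1 so no torsion. So H_0 = Z.
rank ∂_1 = 9, rank ∂_2 = 20 ⇒ b_1 = 30 − 9 − 20 = 1; ∂_2 has invariant factor(s) [2] giving torsion. So H_1 = Z ⊕ Z/2Z.
rank ∂_2 = 20, rank ∂_3 = 0 ⇒ b_2 = 20 − 20 − 0 = 0. So H_2 = 0.

H_0 ≅ Z,  H_1 ≅ Z ⊕ Z/2Z,  H_2 = 0.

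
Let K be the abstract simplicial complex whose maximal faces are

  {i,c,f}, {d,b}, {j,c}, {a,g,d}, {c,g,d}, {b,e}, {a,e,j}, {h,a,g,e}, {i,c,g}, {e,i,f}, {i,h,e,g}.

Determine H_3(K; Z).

H_3 ≅ 0.

Take the total order a < b < c < d < e < f < g < h < i < j on the vertex set. Then K (dimension 3) consists of the simplices:

  0-simplices (10): a, b, c, d, e, f, g, h, i, j
  1-simplices (22): ad, ae, ag, ah, aj, bd, be, cd, cf, cg, ci, cj, dg, ef, eg, eh, ei, ej, fi, gh, gi, hi
  2-simplices (13): adg, aeg, aeh, aej, agh, cdg, cfi, cgi, efi, egh, egi, ehi, ghi
  3-simplices (2): aegh, eghi

giving chain groups C_0 ≅ Z^10, C_1 ≅ Z^22, C_2 ≅ Z^13, C_3 ≅ Z^2.

∂_1: C_1 → C_0 sends each edge [p,q] (with p < q) to q − p.
As a 10×22 matrix over Z this has rank 9, with invariant factors (1,1,1,1,1,1,1,1,1).

The boundary map ∂_2: C_2 → C_1 maps a triangle to the signed sum of its edges. For instance
  ∂ehi = hi − ei + eh,
  ∂cgi = gi − ci + cg.
The resulting 22×13 matrix has rank 11, and its Smith normal form has invariant factors (1,1,1,1,1,1,1,1,1,1,1).

∂_3: C_3 → C_2 sends each 3-simplex σ to the alternating sum Σ_i (−1)^i (σ with its i-th vertex removed). For instance
  ∂aegh = egh − agh + aeh − aeg,
  ∂eghi = ghi − ehi + egi − egh.
The resulting 13×2 matrix has rank 2, and its Smith normal form has invariant factors (1,1).

Now H_k = ker ∂_k / im ∂_{k+1}, so:

  H_3: rank ker ∂_3 − rank ∂_4 = (2 − 2) − 0 = 0, and there is no ∂_4, so H_3 ≅ 0.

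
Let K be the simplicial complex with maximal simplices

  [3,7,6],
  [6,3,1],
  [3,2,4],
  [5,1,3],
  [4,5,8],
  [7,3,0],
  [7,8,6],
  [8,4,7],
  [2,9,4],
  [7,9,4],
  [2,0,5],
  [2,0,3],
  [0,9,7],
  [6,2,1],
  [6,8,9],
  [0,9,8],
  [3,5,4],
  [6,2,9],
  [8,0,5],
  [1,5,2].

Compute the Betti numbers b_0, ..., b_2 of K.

K has 10 vertices, 30 edges, 20 triangles.
rank ∂_0 = 0, rank ∂_1 = 9 ⇒ b_0 = 10 − 0 − 9 = 1; all invariant factors of ∂_1 are 1 so no torsion. So H_0 ≅ Z.
rank ∂_1 = 9, rank ∂_2 = 20 ⇒ b_1 = 30 − 9 − 20 = 1; ∂_2 has invariant factor(s) [2] giving torsion. So H_1 ≅ Z ⊕ Z/2Z.
rank ∂_2 = 20, rank ∂_3 = 0 ⇒ b_2 = 20 − 20 − 0 = 0. So H_2 ≅ 0.

b_0 = 1, b_1 = 1, b_2 = 0.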